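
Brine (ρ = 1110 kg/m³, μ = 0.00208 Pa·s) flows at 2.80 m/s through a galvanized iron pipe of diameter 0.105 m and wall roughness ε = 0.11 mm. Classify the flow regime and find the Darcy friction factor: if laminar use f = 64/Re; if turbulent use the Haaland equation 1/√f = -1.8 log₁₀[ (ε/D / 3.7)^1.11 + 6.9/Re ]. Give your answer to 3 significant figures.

f ≈ 0.0214

Re = ρVD/μ = 1110·2.8·0.105/0.00208 = 1.569e+05.
Re > 4000 → turbulent. ε/D = 0.00011/0.105 = 0.00105; Haaland: 1/√f = -1.8 log₁₀[0.000115 + 4.4e-05] = 6.836, so f = 0.0214.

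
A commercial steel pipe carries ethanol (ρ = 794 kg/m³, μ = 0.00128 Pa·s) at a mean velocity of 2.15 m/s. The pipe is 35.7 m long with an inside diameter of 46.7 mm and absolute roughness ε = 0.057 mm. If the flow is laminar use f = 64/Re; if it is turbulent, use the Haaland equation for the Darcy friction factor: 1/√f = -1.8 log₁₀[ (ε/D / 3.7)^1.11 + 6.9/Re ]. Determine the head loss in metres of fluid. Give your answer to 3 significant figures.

h_f ≈ 4.27 m

Reynolds number Re = ρVD/μ = 794 · 2.15 · 0.0467 / 0.00128 = 6.228e+04.
Re > 4000 → turbulent. Relative roughness ε/D = 5.7e-05/0.0467 = 0.00122. Haaland: 1/√f = -1.8 log₁₀[(0.00122/3.7)^1.11 + 6.9/6.228e+04] = -1.8 log₁₀[0.000137 + 0.000111] = 6.492, so f = 0.02373.
Darcy-Weisbach: ΔP = f(L/D)(ρV²/2) = 0.02373·(35.7/0.0467)·(794·2.15²/2) = 0.02373·764.5·1835 = 3.329e+04 Pa.
Head loss h_f = ΔP/(ρg) = 3.329e+04/(794·9.81) = 4.27 m.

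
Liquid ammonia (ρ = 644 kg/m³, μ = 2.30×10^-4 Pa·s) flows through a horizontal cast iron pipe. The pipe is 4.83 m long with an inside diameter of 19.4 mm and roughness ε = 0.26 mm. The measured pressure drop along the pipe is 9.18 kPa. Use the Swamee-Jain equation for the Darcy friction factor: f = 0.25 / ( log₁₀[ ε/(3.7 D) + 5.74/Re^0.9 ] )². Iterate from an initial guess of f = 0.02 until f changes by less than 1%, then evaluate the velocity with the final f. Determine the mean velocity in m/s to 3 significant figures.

Rearranging Darcy-Weisbach: V = √(2·ΔP·D/(f·L·ρ)). With ε/D = 0.00026/0.0194 = 0.0134, iterate starting from f = 0.02:
  f = 0.02 → V = √(2·9180·0.0194/(0.02·4.83·644)) = 2.393 m/s; Re = ρVD/μ = 1.3e+05; f → 0.04254
  f = 0.04254 → V = 1.641 m/s; Re = 8.912e+04; f → 0.04278
Converged (Δf/f < 1%). With the final f = 0.04278: V = √(2·9180·0.0194/(0.04278·4.83·644)) = 1.636 m/s.

V ≈ 1.64 m/s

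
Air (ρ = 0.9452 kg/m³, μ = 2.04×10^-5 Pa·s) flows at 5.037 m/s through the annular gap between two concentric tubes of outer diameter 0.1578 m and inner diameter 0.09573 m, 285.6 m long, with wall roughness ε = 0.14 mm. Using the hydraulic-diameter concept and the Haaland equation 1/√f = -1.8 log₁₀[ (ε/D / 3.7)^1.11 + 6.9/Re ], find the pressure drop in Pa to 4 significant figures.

ΔP ≈ 1741 Pa

Hydraulic diameter D_h = 4A/P = D_o - D_i = 0.1578 - 0.09573 = 0.06207 m.
Re = ρVD_h/μ = 0.9452·5.037·0.06207/2.04e-05 = 1.449e+04.
ε/D_h = 0.00014/0.06207 = 0.00226; Haaland gives 1/√f = -1.8 log₁₀[0.00027+0.000476] = 5.629, so f = 0.03156.
ΔP = f(L/D_h)(ρV²/2) = 0.03156·285.6/0.06207·11.99 = 1741 Pa.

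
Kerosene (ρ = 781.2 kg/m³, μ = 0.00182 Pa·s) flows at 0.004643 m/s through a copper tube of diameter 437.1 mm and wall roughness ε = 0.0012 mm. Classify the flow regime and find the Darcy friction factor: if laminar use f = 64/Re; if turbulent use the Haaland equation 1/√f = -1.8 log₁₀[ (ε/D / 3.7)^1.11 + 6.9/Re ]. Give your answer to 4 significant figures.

f ≈ 0.07347

Re = ρVD/μ = 781.2·0.004643·0.4371/0.00182 = 871.1.
Re < 2300 → laminar, so f = 64/Re = 0.07347 (roughness is irrelevant in laminar flow).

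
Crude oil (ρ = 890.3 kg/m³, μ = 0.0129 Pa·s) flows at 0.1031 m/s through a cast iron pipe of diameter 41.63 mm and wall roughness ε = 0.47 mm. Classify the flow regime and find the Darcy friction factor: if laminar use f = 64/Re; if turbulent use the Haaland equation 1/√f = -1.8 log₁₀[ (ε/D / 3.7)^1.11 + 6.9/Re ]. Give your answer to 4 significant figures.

f ≈ 0.2161

Re = ρVD/μ = 890.3·0.1031·0.04163/0.0129 = 296.2.
Re < 2300 → laminar, so f = 64/Re = 0.2161 (roughness is irrelevant in laminar flow).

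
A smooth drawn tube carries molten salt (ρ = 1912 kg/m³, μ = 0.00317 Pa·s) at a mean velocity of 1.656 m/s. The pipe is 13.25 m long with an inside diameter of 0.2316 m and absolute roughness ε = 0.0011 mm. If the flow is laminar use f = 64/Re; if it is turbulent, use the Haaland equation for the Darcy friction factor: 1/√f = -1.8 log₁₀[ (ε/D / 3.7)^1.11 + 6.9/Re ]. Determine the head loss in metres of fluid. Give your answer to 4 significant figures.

Reynolds number Re = ρVD/μ = 1912 · 1.656 · 0.2316 / 0.00317 = 2.313e+05.
Re > 4000 → turbulent. Relative roughness ε/D = 1.1e-06/0.2316 = 4.75e-06. Haaland: 1/√f = -1.8 log₁₀[(4.75e-06/3.7)^1.11 + 6.9/2.313e+05] = -1.8 log₁₀[2.89e-07 + 2.98e-05] = 8.138, so f = 0.0151.
Darcy-Weisbach: ΔP = f(L/D)(ρV²/2) = 0.0151·(13.25/0.2316)·(1912·1.656²/2) = 0.0151·57.21·2622 = 2265 Pa.
Head loss h_f = ΔP/(ρg) = 2265/(1912·9.81) = 0.1207 m.

h_f ≈ 0.1207 m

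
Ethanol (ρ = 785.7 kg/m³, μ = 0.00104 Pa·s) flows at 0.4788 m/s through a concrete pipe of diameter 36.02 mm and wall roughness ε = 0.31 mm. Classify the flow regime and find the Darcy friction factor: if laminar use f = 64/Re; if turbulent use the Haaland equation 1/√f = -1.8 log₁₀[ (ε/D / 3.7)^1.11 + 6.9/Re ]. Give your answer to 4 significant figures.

f ≈ 0.04041

Re = ρVD/μ = 785.7·0.4788·0.03602/0.00104 = 1.303e+04.
Re > 4000 → turbulent. ε/D = 0.00031/0.03602 = 0.00861; Haaland: 1/√f = -1.8 log₁₀[0.00119 + 0.00053] = 4.975, so f = 0.04041.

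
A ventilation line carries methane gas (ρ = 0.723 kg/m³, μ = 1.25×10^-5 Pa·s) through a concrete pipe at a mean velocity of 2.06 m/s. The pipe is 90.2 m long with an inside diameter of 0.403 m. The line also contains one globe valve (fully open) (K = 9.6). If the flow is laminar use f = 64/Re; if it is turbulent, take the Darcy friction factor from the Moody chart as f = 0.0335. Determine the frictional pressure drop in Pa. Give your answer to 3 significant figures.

Reynolds number Re = ρVD/μ = 0.723 · 2.06 · 0.403 / 1.25e-05 = 4.802e+04.
Re > 4000 → turbulent; use the Moody-chart value f = 0.0335.
Total minor-loss coefficient ΣK = 1·9.6 = 9.6.
ΔP = [f·L/D + ΣK]·(ρV²/2) = [0.0335·90.2/0.403 + 9.6]·(0.723·2.06²/2) = [7.498 + 9.6]·1.534 = 26.23 Pa.

ΔP ≈ 26.2 Pa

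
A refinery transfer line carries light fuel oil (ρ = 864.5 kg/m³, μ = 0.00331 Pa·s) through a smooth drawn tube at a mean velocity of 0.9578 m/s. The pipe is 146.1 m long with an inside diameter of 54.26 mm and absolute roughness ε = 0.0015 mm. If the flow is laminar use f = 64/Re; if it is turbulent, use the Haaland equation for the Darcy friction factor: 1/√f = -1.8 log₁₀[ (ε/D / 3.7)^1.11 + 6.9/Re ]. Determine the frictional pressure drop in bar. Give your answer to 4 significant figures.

ΔP ≈ 0.3041 bar

Reynolds number Re = ρVD/μ = 864.5 · 0.9578 · 0.05426 / 0.00331 = 1.357e+04.
Re > 4000 → turbulent. Relative roughness ε/D = 1.5e-06/0.05426 = 2.76e-05. Haaland: 1/√f = -1.8 log₁₀[(2.76e-05/3.7)^1.11 + 6.9/1.357e+04] = -1.8 log₁₀[2.04e-06 + 0.000508] = 5.926, so f = 0.02848.
Darcy-Weisbach: ΔP = f(L/D)(ρV²/2) = 0.02848·(146.1/0.05426)·(864.5·0.9578²/2) = 0.02848·2693·396.5 = 3.041e+04 Pa.
ΔP = 3.041e+04 Pa = 0.3041 bar.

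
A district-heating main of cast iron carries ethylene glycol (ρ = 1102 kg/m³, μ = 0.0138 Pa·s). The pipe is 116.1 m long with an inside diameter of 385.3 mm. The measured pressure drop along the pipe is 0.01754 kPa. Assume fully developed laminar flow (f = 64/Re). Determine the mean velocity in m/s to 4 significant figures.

For laminar flow, f = 64/Re with Re = ρVD/μ, so Darcy-Weisbach reduces to ΔP = 32μLV/D². Solving for V: V = ΔP·D²/(32μL) = 17.54·(0.3853)²/(32·0.0138·116.1) = 0.05079 m/s.
Check: Re = ρVD/μ = 1102·0.05079·0.3853/0.0138 = 1563 < 2300, so the laminar assumption holds.

V ≈ 0.05079 m/s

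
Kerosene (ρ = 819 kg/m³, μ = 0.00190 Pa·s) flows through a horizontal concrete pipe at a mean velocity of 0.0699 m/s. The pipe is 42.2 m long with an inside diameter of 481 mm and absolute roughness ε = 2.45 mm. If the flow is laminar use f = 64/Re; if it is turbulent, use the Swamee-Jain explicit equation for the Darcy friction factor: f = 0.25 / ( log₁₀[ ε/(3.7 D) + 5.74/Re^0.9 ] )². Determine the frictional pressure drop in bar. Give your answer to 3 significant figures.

Reynolds number Re = ρVD/μ = 819 · 0.0699 · 0.481 / 0.0019 = 1.449e+04.
Re > 4000 → turbulent. Relative roughness ε/D = 0.00245/0.481 = 0.00509. Swamee-Jain: f = 0.25/(log₁₀[0.00509/3.7 + 5.74/1.449e+04^0.9])² = 0.25/(log₁₀[0.00138 + 0.00103])² = 0.25/(-2.618)² = 0.03647.
Darcy-Weisbach: ΔP = f(L/D)(ρV²/2) = 0.03647·(42.2/0.481)·(819·0.0699²/2) = 0.03647·87.73·2.001 = 6.402 Pa.
ΔP = 6.402 Pa = 6.40×10^-5 bar.

ΔP ≈ 6.40×10^-5 bar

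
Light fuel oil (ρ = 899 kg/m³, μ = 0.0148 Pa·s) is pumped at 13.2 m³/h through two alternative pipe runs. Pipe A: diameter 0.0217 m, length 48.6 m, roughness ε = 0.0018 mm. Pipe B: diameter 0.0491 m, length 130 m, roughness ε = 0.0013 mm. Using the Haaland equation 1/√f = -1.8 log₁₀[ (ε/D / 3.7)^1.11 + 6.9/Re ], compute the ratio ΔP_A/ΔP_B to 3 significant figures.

Pipe A: V = Q/A = 0.003667/0.0003698 = 9.914 m/s; Re = 1.307e+04; ε/D = 8.29e-05; Haaland → f = 0.02883; ΔP_A = f(L/D)(ρV²/2) = 2.853e+06 Pa.
Pipe B: V = Q/A = 0.003667/0.001893 = 1.937 m/s; Re = 5776; ε/D = 2.65e-05; Haaland → f = 0.03615; ΔP_B = f(L/D)(ρV²/2) = 1.613e+05 Pa.
ΔP_A/ΔP_B = 2.853e+06/1.613e+05 = 17.7.

ΔP_A/ΔP_B ≈ 17.7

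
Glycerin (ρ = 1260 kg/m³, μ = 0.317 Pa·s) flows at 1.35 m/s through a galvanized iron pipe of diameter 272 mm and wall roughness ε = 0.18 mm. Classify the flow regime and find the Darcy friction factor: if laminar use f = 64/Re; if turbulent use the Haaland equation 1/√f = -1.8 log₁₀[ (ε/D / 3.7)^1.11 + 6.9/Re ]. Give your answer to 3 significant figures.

Re = ρVD/μ = 1260·1.35·0.272/0.317 = 1460.
Re < 2300 → laminar, so f = 64/Re = 0.04385 (roughness is irrelevant in laminar flow).

f ≈ 0.0438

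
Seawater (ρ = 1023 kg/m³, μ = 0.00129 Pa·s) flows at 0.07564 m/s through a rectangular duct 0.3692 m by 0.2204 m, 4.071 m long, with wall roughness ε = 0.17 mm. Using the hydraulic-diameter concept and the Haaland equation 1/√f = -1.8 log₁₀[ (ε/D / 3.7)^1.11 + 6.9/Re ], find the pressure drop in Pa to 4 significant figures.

Hydraulic diameter D_h = 4A/P = 4·(0.3692·0.2204)/(2·(0.3692+0.2204)) = 0.3255/1.179 = 0.276 m.
Re = ρVD_h/μ = 1023·0.07564·0.276/0.00129 = 1.656e+04.
ε/D_h = 0.00017/0.276 = 0.000616; Haaland gives 1/√f = -1.8 log₁₀[6.39e-05+0.000417] = 5.973, so f = 0.02803.
ΔP = f(L/D_h)(ρV²/2) = 0.02803·4.071/0.276·2.927 = 1.21 Pa.

ΔP ≈ 1.210 Pa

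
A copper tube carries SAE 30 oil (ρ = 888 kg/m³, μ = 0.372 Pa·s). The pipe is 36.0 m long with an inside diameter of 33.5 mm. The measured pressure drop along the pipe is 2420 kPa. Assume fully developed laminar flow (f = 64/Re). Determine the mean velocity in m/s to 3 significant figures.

V ≈ 6.34 m/s

For laminar flow, f = 64/Re with Re = ρVD/μ, so Darcy-Weisbach reduces to ΔP = 32μLV/D². Solving for V: V = ΔP·D²/(32μL) = 2.42e+06·(0.0335)²/(32·0.372·36) = 6.337 m/s.
Check: Re = ρVD/μ = 888·6.337·0.0335/0.372 = 506.8 < 2300, so the laminar assumption holds.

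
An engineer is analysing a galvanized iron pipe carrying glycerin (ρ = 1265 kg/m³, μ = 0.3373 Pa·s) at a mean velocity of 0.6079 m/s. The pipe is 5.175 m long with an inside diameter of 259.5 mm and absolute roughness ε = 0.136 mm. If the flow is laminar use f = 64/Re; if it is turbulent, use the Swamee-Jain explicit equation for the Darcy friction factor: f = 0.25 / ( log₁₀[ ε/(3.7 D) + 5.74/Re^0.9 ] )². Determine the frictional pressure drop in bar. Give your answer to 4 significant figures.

ΔP ≈ 0.005042 bar

Reynolds number Re = ρVD/μ = 1265 · 0.6079 · 0.2595 / 0.337 = 591.6.
Re < 2300 → laminar flow, so f = 64/Re = 64/591.6 = 0.1082 (the turbulent correlation is not needed).
Darcy-Weisbach: ΔP = f(L/D)(ρV²/2) = 0.1082·(5.175/0.2595)·(1265·0.6079²/2) = 0.1082·19.94·233.7 = 504.2 Pa.
ΔP = 504.2 Pa = 0.005042 bar.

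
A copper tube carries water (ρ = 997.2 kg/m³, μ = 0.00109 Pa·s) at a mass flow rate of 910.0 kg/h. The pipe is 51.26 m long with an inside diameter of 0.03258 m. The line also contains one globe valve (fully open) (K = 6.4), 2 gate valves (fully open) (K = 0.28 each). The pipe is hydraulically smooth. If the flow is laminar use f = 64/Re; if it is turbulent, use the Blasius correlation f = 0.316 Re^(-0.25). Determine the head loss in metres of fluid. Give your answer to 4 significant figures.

h_f ≈ 0.2729 m

ṁ = 910.0 kg/h = 910.0/3600 = 0.2528 kg/s.
A = πD²/4 = π(0.03258)²/4 = 0.0008337 m²; mean velocity V = ṁ/(ρA) = 0.2528/(997.2 · 0.0008337) = 0.3041 m/s.
Reynolds number Re = ρVD/μ = 997.2 · 0.3041 · 0.03258 / 0.00109 = 9063.
Re > 4000 → turbulent. Smooth-pipe (Blasius): f = 0.316 Re^(-0.25) = 0.316/(9063)^0.25 = 0.03239.
Total minor-loss coefficient ΣK = 1·6.4 + 2·0.28 = 6.96.
ΔP = [f·L/D + ΣK]·(ρV²/2) = [0.03239·51.26/0.03258 + 6.96]·(997.2·0.3041²/2) = [50.96 + 6.96]·46.1 = 2670 Pa.
Head loss h_f = ΔP/(ρg) = 2670/(997.2·9.81) = 0.2729 m.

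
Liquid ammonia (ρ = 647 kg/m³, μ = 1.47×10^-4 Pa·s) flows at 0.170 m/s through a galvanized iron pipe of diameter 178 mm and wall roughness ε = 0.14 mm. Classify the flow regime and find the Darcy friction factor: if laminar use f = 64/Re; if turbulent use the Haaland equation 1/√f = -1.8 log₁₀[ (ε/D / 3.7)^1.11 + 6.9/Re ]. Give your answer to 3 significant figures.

Re = ρVD/μ = 647·0.17·0.178/0.000147 = 1.332e+05.
Re > 4000 → turbulent. ε/D = 0.00014/0.178 = 0.000787; Haaland: 1/√f = -1.8 log₁₀[8.39e-05 + 5.18e-05] = 6.962, so f = 0.02063.

f ≈ 0.0206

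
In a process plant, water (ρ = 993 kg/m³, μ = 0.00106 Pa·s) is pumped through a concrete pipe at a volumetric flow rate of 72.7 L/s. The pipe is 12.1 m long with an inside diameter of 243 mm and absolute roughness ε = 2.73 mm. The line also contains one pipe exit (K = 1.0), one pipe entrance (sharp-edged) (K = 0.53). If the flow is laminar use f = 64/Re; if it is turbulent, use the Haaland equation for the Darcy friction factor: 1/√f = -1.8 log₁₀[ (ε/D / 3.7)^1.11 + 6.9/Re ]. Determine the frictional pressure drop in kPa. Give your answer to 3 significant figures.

ΔP ≈ 4.28 kPa

Q = 72.7 L/s = 72.7/1000 = 0.0727 m³/s.
Cross-sectional area A = πD²/4 = π(0.243)²/4 = 0.04638 m²; mean velocity V = Q/A = 0.0727/0.04638 = 1.568 m/s.
Reynolds number Re = ρVD/μ = 993 · 1.568 · 0.243 / 0.00106 = 3.568e+05.
Re > 4000 → turbulent. Relative roughness ε/D = 0.00273/0.243 = 0.0112. Haaland: 1/√f = -1.8 log₁₀[(0.0112/3.7)^1.11 + 6.9/3.568e+05] = -1.8 log₁₀[0.0016 + 1.93e-05] = 5.021, so f = 0.03967.
Total minor-loss coefficient ΣK = 1·1 + 1·0.53 = 1.53.
ΔP = [f·L/D + ΣK]·(ρV²/2) = [0.03967·12.1/0.243 + 1.53]·(993·1.568²/2) = [1.975 + 1.53]·1220 = 4277 Pa.
ΔP = 4277 Pa = 4.28 kPa.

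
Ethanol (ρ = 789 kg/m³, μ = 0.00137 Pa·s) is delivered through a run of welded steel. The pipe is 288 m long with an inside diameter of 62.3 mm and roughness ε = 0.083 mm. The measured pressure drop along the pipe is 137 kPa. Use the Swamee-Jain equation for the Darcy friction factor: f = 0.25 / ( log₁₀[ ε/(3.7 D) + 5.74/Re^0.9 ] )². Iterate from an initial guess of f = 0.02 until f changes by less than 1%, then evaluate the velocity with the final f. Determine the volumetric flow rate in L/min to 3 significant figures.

Rearranging Darcy-Weisbach: V = √(2·ΔP·D/(f·L·ρ)). With ε/D = 8.3e-05/0.0623 = 0.00133, iterate starting from f = 0.02:
  f = 0.02 → V = √(2·1.37e+05·0.0623/(0.02·288·789)) = 1.938 m/s; Re = ρVD/μ = 6.954e+04; f → 0.02421
  f = 0.02421 → V = 1.761 m/s; Re = 6.32e+04; f → 0.02445
Converged (Δf/f < 1%). With the final f = 0.02445: V = √(2·1.37e+05·0.0623/(0.02445·288·789)) = 1.753 m/s.
Q = V·A = 1.753·(π/4·0.0623²) = 0.005343 m³/s = 321 L/min.

Q ≈ 321 L/min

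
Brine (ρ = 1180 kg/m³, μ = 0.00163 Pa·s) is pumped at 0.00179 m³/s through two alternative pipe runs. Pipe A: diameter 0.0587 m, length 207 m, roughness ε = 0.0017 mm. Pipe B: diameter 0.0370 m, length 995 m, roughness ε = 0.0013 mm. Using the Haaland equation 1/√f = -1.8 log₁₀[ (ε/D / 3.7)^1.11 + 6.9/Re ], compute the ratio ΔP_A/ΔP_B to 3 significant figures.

Pipe A: V = Q/A = 0.00179/0.002706 = 0.6614 m/s; Re = 2.811e+04; ε/D = 2.9e-05; Haaland → f = 0.02373; ΔP_A = f(L/D)(ρV²/2) = 2.16e+04 Pa.
Pipe B: V = Q/A = 0.00179/0.001075 = 1.665 m/s; Re = 4.459e+04; ε/D = 3.51e-05; Haaland → f = 0.02134; ΔP_B = f(L/D)(ρV²/2) = 9.384e+05 Pa.
ΔP_A/ΔP_B = 2.16e+04/9.384e+05 = 0.0230.

ΔP_A/ΔP_B ≈ 0.0230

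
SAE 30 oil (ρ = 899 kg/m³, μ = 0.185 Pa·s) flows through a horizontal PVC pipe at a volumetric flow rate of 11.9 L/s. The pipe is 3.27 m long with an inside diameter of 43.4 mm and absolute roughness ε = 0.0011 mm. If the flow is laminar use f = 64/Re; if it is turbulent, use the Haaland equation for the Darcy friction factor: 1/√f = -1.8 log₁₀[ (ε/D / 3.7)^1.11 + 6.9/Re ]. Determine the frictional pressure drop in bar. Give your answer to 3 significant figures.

ΔP ≈ 0.827 bar

Q = 11.9 L/s = 11.9/1000 = 0.0119 m³/s.
Cross-sectional area A = πD²/4 = π(0.0434)²/4 = 0.001479 m²; mean velocity V = Q/A = 0.0119/0.001479 = 8.044 m/s.
Reynolds number Re = ρVD/μ = 899 · 8.044 · 0.0434 / 0.185 = 1697.
Re < 2300 → laminar flow, so f = 64/Re = 64/1697 = 0.03772 (the turbulent correlation is not needed).
Darcy-Weisbach: ΔP = f(L/D)(ρV²/2) = 0.03772·(3.27/0.0434)·(899·8.044²/2) = 0.03772·75.35·2.909e+04 = 8.267e+04 Pa.
ΔP = 8.267e+04 Pa = 0.827 bar.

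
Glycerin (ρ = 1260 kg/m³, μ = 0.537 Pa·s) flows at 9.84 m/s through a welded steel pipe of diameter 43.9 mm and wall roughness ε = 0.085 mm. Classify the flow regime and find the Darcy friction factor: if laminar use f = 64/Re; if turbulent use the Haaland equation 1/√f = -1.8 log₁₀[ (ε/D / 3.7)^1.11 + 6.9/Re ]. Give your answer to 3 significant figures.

f ≈ 0.0631

Re = ρVD/μ = 1260·9.84·0.0439/0.537 = 1014.
Re < 2300 → laminar, so f = 64/Re = 0.06314 (roughness is irrelevant in laminar flow).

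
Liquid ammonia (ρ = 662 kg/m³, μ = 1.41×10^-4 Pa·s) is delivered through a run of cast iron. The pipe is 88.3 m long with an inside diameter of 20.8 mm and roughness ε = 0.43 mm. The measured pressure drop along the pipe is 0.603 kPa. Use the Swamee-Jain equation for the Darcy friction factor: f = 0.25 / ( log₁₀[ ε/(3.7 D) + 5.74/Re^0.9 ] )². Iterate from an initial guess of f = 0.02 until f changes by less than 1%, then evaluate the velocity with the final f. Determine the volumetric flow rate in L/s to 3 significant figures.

Rearranging Darcy-Weisbach: V = √(2·ΔP·D/(f·L·ρ)). With ε/D = 0.00043/0.0208 = 0.0207, iterate starting from f = 0.02:
  f = 0.02 → V = √(2·603·0.0208/(0.02·88.3·662)) = 0.1465 m/s; Re = ρVD/μ = 1.43e+04; f → 0.05268
  f = 0.05268 → V = 0.09025 m/s; Re = 8814; f → 0.05446
  f = 0.05446 → V = 0.08877 m/s; Re = 8669; f → 0.05454
Converged (Δf/f < 1%). With the final f = 0.05454: V = √(2·603·0.0208/(0.05454·88.3·662)) = 0.08871 m/s.
Q = V·A = 0.08871·(π/4·0.0208²) = 3.014e-05 m³/s = 0.0301 L/s.

Q ≈ 0.0301 L/s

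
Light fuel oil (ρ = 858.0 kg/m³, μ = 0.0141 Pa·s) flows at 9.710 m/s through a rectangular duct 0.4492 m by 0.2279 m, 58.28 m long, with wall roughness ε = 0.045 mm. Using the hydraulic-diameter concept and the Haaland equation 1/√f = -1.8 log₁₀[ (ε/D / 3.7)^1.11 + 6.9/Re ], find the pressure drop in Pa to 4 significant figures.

Hydraulic diameter D_h = 4A/P = 4·(0.4492·0.2279)/(2·(0.4492+0.2279)) = 0.4095/1.354 = 0.3024 m.
Re = ρVD_h/μ = 858·9.71·0.3024/0.0141 = 1.787e+05.
ε/D_h = 4.5e-05/0.3024 = 0.000149; Haaland gives 1/√f = -1.8 log₁₀[1.32e-05+3.86e-05] = 7.714, so f = 0.01681.
ΔP = f(L/D_h)(ρV²/2) = 0.01681·58.28/0.3024·4.045e+04 = 1.31e+05 Pa.

ΔP ≈ 131000 Pa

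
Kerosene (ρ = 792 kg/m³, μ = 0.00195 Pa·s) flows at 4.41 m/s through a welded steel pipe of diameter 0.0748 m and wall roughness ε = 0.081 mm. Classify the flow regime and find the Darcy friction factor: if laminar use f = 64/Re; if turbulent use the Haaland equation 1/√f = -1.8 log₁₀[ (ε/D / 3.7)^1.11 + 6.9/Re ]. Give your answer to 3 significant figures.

Re = ρVD/μ = 792·4.41·0.0748/0.00195 = 1.34e+05.
Re > 4000 → turbulent. ε/D = 8.1e-05/0.0748 = 0.00108; Haaland: 1/√f = -1.8 log₁₀[0.00012 + 5.15e-05] = 6.78, so f = 0.02175.

f ≈ 0.0218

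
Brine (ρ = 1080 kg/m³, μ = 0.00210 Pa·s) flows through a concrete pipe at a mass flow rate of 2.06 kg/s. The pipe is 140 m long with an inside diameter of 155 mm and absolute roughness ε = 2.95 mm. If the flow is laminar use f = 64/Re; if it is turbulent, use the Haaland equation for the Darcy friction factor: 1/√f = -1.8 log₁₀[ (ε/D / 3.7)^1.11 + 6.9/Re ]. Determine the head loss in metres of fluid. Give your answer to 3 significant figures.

h_f ≈ 0.0246 m

A = πD²/4 = π(0.155)²/4 = 0.01887 m²; mean velocity V = ṁ/(ρA) = 2.06/(1080 · 0.01887) = 0.1011 m/s.
Reynolds number Re = ρVD/μ = 1080 · 0.1011 · 0.155 / 0.0021 = 8058.
Re > 4000 → turbulent. Relative roughness ε/D = 0.00295/0.155 = 0.019. Haaland: 1/√f = -1.8 log₁₀[(0.019/3.7)^1.11 + 6.9/8058] = -1.8 log₁₀[0.00288 + 0.000856] = 4.369, so f = 0.05238.
Darcy-Weisbach: ΔP = f(L/D)(ρV²/2) = 0.05238·(140/0.155)·(1080·0.1011²/2) = 0.05238·903.2·5.518 = 261.1 Pa.
Head loss h_f = ΔP/(ρg) = 261.1/(1080·9.81) = 0.0246 m.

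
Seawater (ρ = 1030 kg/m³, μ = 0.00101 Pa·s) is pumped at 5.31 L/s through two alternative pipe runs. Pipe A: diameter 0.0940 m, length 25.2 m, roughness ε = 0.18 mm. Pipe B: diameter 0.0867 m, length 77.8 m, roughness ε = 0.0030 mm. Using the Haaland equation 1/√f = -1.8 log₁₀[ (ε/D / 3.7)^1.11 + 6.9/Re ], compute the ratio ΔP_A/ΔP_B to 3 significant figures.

ΔP_A/ΔP_B ≈ 0.290

Pipe A: V = Q/A = 0.00531/0.00694 = 0.7652 m/s; Re = 7.335e+04; ε/D = 0.00191; Haaland → f = 0.02525; ΔP_A = f(L/D)(ρV²/2) = 2041 Pa.
Pipe B: V = Q/A = 0.00531/0.005904 = 0.8994 m/s; Re = 7.952e+04; ε/D = 3.46e-05; Haaland → f = 0.01883; ΔP_B = f(L/D)(ρV²/2) = 7039 Pa.
ΔP_A/ΔP_B = 2041/7039 = 0.290.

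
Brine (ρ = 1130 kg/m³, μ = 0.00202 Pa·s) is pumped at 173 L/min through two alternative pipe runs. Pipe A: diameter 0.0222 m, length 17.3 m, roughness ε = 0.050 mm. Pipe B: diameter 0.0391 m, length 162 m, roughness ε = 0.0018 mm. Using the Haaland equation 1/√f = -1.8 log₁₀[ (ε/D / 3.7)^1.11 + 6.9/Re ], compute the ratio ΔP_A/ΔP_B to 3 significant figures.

Pipe A: V = Q/A = 0.002883/0.0003871 = 7.449 m/s; Re = 9.251e+04; ε/D = 0.00225; Haaland → f = 0.02573; ΔP_A = f(L/D)(ρV²/2) = 6.287e+05 Pa.
Pipe B: V = Q/A = 0.002883/0.001201 = 2.401 m/s; Re = 5.252e+04; ε/D = 4.6e-05; Haaland → f = 0.02061; ΔP_B = f(L/D)(ρV²/2) = 2.782e+05 Pa.
ΔP_A/ΔP_B = 6.287e+05/2.782e+05 = 2.26.

ΔP_A/ΔP_B ≈ 2.26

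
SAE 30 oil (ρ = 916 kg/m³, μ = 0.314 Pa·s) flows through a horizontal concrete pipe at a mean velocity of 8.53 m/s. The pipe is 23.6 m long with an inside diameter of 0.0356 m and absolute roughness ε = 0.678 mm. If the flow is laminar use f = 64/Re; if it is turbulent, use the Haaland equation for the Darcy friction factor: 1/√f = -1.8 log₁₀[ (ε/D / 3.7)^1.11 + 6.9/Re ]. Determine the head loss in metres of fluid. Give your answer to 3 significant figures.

Reynolds number Re = ρVD/μ = 916 · 8.53 · 0.0356 / 0.314 = 885.9.
Re < 2300 → laminar flow, so f = 64/Re = 64/885.9 = 0.07225 (the turbulent correlation is not needed).
Darcy-Weisbach: ΔP = f(L/D)(ρV²/2) = 0.07225·(23.6/0.0356)·(916·8.53²/2) = 0.07225·662.9·3.332e+04 = 1.596e+06 Pa.
Head loss h_f = ΔP/(ρg) = 1.596e+06/(916·9.81) = 178 m.

h_f ≈ 178 m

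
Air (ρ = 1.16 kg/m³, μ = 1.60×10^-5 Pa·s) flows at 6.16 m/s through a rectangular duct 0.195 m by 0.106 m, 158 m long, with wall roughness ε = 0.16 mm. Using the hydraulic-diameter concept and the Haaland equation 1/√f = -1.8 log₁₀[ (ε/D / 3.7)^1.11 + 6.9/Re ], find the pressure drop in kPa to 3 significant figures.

ΔP ≈ 0.598 kPa

Hydraulic diameter D_h = 4A/P = 4·(0.195·0.106)/(2·(0.195+0.106)) = 0.08268/0.602 = 0.1373 m.
Re = ρVD_h/μ = 1.16·6.16·0.1373/1.6e-05 = 6.134e+04.
ε/D_h = 0.00016/0.1373 = 0.00116; Haaland gives 1/√f = -1.8 log₁₀[0.00013+0.000112] = 6.509, so f = 0.02361.
ΔP = f(L/D_h)(ρV²/2) = 0.02361·158/0.1373·22.01 = 597.7 Pa.
ΔP = 0.598 kPa.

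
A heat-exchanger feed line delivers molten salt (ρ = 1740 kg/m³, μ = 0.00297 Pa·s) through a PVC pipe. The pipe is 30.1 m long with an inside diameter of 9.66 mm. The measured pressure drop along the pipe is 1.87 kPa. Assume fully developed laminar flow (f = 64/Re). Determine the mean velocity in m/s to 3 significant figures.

V ≈ 0.0610 m/s

For laminar flow, f = 64/Re with Re = ρVD/μ, so Darcy-Weisbach reduces to ΔP = 32μLV/D². Solving for V: V = ΔP·D²/(32μL) = 1870·(0.00966)²/(32·0.00297·30.1) = 0.061 m/s.
Check: Re = ρVD/μ = 1740·0.061·0.00966/0.00297 = 345.2 < 2300, so the laminar assumption holds.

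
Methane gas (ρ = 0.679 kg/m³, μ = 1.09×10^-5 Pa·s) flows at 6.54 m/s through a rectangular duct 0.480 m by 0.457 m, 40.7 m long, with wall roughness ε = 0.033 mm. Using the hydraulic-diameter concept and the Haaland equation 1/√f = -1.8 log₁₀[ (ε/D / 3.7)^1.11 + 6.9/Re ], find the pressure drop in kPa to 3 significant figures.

ΔP ≈ 0.0203 kPa

Hydraulic diameter D_h = 4A/P = 4·(0.48·0.457)/(2·(0.48+0.457)) = 0.8774/1.874 = 0.4682 m.
Re = ρVD_h/μ = 0.679·6.54·0.4682/1.09e-05 = 1.908e+05.
ε/D_h = 3.3e-05/0.4682 = 7.05e-05; Haaland gives 1/√f = -1.8 log₁₀[5.76e-06+3.62e-05] = 7.879, so f = 0.01611.
ΔP = f(L/D_h)(ρV²/2) = 0.01611·40.7/0.4682·14.52 = 20.33 Pa.
ΔP = 0.0203 kPa.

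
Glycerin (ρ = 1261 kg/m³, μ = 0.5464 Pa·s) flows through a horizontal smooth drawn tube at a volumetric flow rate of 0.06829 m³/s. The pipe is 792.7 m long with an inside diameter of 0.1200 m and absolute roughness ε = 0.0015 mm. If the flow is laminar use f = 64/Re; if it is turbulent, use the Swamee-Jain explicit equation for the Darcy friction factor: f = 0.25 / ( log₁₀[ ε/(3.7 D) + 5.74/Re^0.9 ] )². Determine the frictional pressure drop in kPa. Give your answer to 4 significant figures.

Cross-sectional area A = πD²/4 = π(0.12)²/4 = 0.01131 m²; mean velocity V = Q/A = 0.06829/0.01131 = 6.038 m/s.
Reynolds number Re = ρVD/μ = 1261 · 6.038 · 0.12 / 0.546 = 1672.
Re < 2300 → laminar flow, so f = 64/Re = 64/1672 = 0.03827 (the turbulent correlation is not needed).
Darcy-Weisbach: ΔP = f(L/D)(ρV²/2) = 0.03827·(792.7/0.12)·(1261·6.038²/2) = 0.03827·6606·2.299e+04 = 5.812e+06 Pa.
ΔP = 5.812e+06 Pa = 5812 kPa.

ΔP ≈ 5812 kPa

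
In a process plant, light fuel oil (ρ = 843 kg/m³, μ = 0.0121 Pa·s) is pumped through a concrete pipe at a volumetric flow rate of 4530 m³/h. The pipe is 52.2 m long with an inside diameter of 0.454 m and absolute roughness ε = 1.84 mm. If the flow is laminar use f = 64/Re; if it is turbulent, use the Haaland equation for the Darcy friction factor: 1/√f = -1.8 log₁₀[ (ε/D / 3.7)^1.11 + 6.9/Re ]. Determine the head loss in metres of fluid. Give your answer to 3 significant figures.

Q = 4530 m³/h = 4530/3600 = 1.258 m³/s.
Cross-sectional area A = πD²/4 = π(0.454)²/4 = 0.1619 m²; mean velocity V = Q/A = 1.258/0.1619 = 7.773 m/s.
Reynolds number Re = ρVD/μ = 843 · 7.773 · 0.454 / 0.0121 = 2.459e+05.
Re > 4000 → turbulent. Relative roughness ε/D = 0.00184/0.454 = 0.00405. Haaland: 1/√f = -1.8 log₁₀[(0.00405/3.7)^1.11 + 6.9/2.459e+05] = -1.8 log₁₀[0.000518 + 2.81e-05] = 5.874, so f = 0.02899.
Darcy-Weisbach: ΔP = f(L/D)(ρV²/2) = 0.02899·(52.2/0.454)·(843·7.773²/2) = 0.02899·115·2.547e+04 = 8.488e+04 Pa.
Head loss h_f = ΔP/(ρg) = 8.488e+04/(843·9.81) = 10.3 m.

h_f ≈ 10.3 m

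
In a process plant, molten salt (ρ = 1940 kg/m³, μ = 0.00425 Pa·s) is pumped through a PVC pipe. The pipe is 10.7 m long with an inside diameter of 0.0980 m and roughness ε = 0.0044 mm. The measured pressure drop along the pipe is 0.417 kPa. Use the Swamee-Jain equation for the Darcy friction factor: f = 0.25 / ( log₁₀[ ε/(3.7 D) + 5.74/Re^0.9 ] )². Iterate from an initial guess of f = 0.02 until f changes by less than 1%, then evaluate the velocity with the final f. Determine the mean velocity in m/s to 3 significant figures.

V ≈ 0.382 m/s

Rearranging Darcy-Weisbach: V = √(2·ΔP·D/(f·L·ρ)). With ε/D = 4.4e-06/0.098 = 4.49e-05, iterate starting from f = 0.02:
  f = 0.02 → V = √(2·417·0.098/(0.02·10.7·1940)) = 0.4437 m/s; Re = ρVD/μ = 1.985e+04; f → 0.02598
  f = 0.02598 → V = 0.3893 m/s; Re = 1.742e+04; f → 0.02684
  f = 0.02684 → V = 0.383 m/s; Re = 1.713e+04; f → 0.02695
Converged (Δf/f < 1%). With the final f = 0.02695: V = √(2·417·0.098/(0.02695·10.7·1940)) = 0.3822 m/s.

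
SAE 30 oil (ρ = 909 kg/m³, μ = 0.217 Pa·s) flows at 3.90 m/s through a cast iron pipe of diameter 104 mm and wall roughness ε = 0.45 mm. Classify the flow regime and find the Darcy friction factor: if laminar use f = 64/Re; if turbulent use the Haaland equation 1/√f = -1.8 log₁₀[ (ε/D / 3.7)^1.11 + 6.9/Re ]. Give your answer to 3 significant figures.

Re = ρVD/μ = 909·3.9·0.104/0.217 = 1699.
Re < 2300 → laminar, so f = 64/Re = 0.03767 (roughness is irrelevant in laminar flow).

f ≈ 0.0377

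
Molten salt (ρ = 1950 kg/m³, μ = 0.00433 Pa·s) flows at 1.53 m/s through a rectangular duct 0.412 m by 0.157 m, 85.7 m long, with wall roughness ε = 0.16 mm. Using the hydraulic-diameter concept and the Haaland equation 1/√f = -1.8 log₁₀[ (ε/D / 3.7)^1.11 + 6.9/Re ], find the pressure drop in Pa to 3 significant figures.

ΔP ≈ 17200 Pa

Hydraulic diameter D_h = 4A/P = 4·(0.412·0.157)/(2·(0.412+0.157)) = 0.2587/1.138 = 0.2274 m.
Re = ρVD_h/μ = 1950·1.53·0.2274/0.00433 = 1.567e+05.
ε/D_h = 0.00016/0.2274 = 0.000704; Haaland gives 1/√f = -1.8 log₁₀[7.41e-05+4.4e-05] = 7.07, so f = 0.02001.
ΔP = f(L/D_h)(ρV²/2) = 0.02001·85.7/0.2274·2282 = 1.721e+04 Pa.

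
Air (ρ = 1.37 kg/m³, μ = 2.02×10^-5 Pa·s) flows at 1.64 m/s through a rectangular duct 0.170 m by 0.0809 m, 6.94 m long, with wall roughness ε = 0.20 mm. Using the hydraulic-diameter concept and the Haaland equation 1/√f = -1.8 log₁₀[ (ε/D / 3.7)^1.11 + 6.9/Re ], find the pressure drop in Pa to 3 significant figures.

Hydraulic diameter D_h = 4A/P = 4·(0.17·0.0809)/(2·(0.17+0.0809)) = 0.05501/0.5018 = 0.1096 m.
Re = ρVD_h/μ = 1.37·1.64·0.1096/2.02e-05 = 1.219e+04.
ε/D_h = 0.0002/0.1096 = 0.00182; Haaland gives 1/√f = -1.8 log₁₀[0.000213+0.000566] = 5.595, so f = 0.03194.
ΔP = f(L/D_h)(ρV²/2) = 0.03194·6.94/0.1096·1.842 = 3.726 Pa.

ΔP ≈ 3.73 Pa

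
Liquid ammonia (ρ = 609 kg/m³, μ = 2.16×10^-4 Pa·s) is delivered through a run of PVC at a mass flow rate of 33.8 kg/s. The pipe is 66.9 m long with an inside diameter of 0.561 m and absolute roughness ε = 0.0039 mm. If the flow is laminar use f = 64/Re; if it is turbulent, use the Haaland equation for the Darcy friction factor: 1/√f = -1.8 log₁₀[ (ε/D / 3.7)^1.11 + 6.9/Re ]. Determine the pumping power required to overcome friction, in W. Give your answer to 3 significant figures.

A = πD²/4 = π(0.561)²/4 = 0.2472 m²; mean velocity V = ṁ/(ρA) = 33.8/(609 · 0.2472) = 0.2245 m/s.
Reynolds number Re = ρVD/μ = 609 · 0.2245 · 0.561 / 0.000216 = 3.551e+05.
Re > 4000 → turbulent. Relative roughness ε/D = 3.9e-06/0.561 = 6.95e-06. Haaland: 1/√f = -1.8 log₁₀[(6.95e-06/3.7)^1.11 + 6.9/3.551e+05] = -1.8 log₁₀[4.41e-07 + 1.94e-05] = 8.463, so f = 0.01396.
Darcy-Weisbach: ΔP = f(L/D)(ρV²/2) = 0.01396·(66.9/0.561)·(609·0.2245²/2) = 0.01396·119.3·15.35 = 25.56 Pa.
Q = ṁ/ρ = 33.8/609 = 0.0555 m³/s.
Pumping power P = QΔP = 0.0555·25.56 = 1.419 W = 1.42 W.

P ≈ 1.42 W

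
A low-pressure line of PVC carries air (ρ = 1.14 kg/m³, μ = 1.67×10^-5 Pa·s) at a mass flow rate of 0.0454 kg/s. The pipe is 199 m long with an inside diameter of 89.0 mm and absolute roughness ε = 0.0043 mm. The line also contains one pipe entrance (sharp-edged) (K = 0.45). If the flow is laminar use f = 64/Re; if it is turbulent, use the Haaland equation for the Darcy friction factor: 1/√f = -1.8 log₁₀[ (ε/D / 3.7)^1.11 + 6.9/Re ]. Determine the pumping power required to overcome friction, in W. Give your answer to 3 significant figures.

A = πD²/4 = π(0.089)²/4 = 0.006221 m²; mean velocity V = ṁ/(ρA) = 0.0454/(1.14 · 0.006221) = 6.401 m/s.
Reynolds number Re = ρVD/μ = 1.14 · 6.401 · 0.089 / 1.67e-05 = 3.889e+04.
Re > 4000 → turbulent. Relative roughness ε/D = 4.3e-06/0.089 = 4.83e-05. Haaland: 1/√f = -1.8 log₁₀[(4.83e-05/3.7)^1.11 + 6.9/3.889e+04] = -1.8 log₁₀[3.79e-06 + 0.000177] = 6.735, so f = 0.02204.
Total minor-loss coefficient ΣK = 1·0.45 = 0.45.
ΔP = [f·L/D + ΣK]·(ρV²/2) = [0.02204·199/0.089 + 0.45]·(1.14·6.401²/2) = [49.29 + 0.45]·23.36 = 1162 Pa.
Q = ṁ/ρ = 0.0454/1.14 = 0.03982 m³/s.
Pumping power P = QΔP = 0.03982·1162 = 46.27 W = 46.3 W.

P ≈ 46.3 W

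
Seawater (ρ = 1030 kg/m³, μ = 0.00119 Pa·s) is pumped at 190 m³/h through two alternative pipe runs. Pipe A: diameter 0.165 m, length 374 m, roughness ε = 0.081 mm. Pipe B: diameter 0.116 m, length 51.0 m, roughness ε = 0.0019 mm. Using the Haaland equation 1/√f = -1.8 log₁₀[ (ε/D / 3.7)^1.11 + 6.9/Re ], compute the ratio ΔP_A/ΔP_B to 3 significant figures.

Pipe A: V = Q/A = 0.05278/0.02138 = 2.468 m/s; Re = 3.525e+05; ε/D = 0.000491; Haaland → f = 0.01784; ΔP_A = f(L/D)(ρV²/2) = 1.269e+05 Pa.
Pipe B: V = Q/A = 0.05278/0.01057 = 4.994 m/s; Re = 5.014e+05; ε/D = 1.64e-05; Haaland → f = 0.01325; ΔP_B = f(L/D)(ρV²/2) = 7.481e+04 Pa.
ΔP_A/ΔP_B = 1.269e+05/7.481e+04 = 1.70.

ΔP_A/ΔP_B ≈ 1.70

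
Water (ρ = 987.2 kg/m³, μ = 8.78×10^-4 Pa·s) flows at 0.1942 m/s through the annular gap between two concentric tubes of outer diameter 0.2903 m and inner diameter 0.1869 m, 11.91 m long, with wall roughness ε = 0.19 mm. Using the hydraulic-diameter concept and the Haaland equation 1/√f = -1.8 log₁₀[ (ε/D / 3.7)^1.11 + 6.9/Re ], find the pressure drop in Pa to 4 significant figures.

ΔP ≈ 61.39 Pa

Hydraulic diameter D_h = 4A/P = D_o - D_i = 0.2903 - 0.1869 = 0.1034 m.
Re = ρVD_h/μ = 987.2·0.1942·0.1034/0.000878 = 2.258e+04.
ε/D_h = 0.00019/0.1034 = 0.00184; Haaland gives 1/√f = -1.8 log₁₀[0.000215+0.000306] = 5.91, so f = 0.02863.
ΔP = f(L/D_h)(ρV²/2) = 0.02863·11.91/0.1034·18.62 = 61.39 Pa.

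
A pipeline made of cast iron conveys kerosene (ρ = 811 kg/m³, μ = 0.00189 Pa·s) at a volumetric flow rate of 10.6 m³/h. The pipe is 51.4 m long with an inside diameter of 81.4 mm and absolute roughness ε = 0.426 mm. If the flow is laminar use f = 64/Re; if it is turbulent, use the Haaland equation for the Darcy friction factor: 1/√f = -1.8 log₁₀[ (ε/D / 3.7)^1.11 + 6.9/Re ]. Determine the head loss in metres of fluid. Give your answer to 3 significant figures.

h_f ≈ 0.357 m

Q = 10.6 m³/h = 10.6/3600 = 0.002944 m³/s.
Cross-sectional area A = πD²/4 = π(0.0814)²/4 = 0.005204 m²; mean velocity V = Q/A = 0.002944/0.005204 = 0.5658 m/s.
Reynolds number Re = ρVD/μ = 811 · 0.5658 · 0.0814 / 0.00189 = 1.976e+04.
Re > 4000 → turbulent. Relative roughness ε/D = 0.000426/0.0814 = 0.00523. Haaland: 1/√f = -1.8 log₁₀[(0.00523/3.7)^1.11 + 6.9/1.976e+04] = -1.8 log₁₀[0.000687 + 0.000349] = 5.372, so f = 0.03465.
Darcy-Weisbach: ΔP = f(L/D)(ρV²/2) = 0.03465·(51.4/0.0814)·(811·0.5658²/2) = 0.03465·631.4·129.8 = 2840 Pa.
Head loss h_f = ΔP/(ρg) = 2840/(811·9.81) = 0.357 m.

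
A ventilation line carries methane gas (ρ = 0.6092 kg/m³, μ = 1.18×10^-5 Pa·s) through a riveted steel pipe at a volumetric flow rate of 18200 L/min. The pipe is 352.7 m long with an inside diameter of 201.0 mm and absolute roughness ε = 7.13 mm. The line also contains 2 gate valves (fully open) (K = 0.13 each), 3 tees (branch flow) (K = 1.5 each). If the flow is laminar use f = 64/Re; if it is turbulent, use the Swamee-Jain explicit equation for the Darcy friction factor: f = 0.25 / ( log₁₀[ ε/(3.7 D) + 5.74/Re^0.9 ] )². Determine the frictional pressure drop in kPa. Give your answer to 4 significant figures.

ΔP ≈ 3.155 kPa

Q = 18200 L/min = 18200/60000 = 0.3033 m³/s.
Cross-sectional area A = πD²/4 = π(0.201)²/4 = 0.03173 m²; mean velocity V = Q/A = 0.3033/0.03173 = 9.56 m/s.
Reynolds number Re = ρVD/μ = 0.6092 · 9.56 · 0.201 / 1.18e-05 = 9.92e+04.
Re > 4000 → turbulent. Relative roughness ε/D = 0.00713/0.201 = 0.0355. Swamee-Jain: f = 0.25/(log₁₀[0.0355/3.7 + 5.74/9.92e+04^0.9])² = 0.25/(log₁₀[0.00959 + 0.000183])² = 0.25/(-2.01)² = 0.06187.
Total minor-loss coefficient ΣK = 2·0.13 + 3·1.5 = 4.76.
ΔP = [f·L/D + ΣK]·(ρV²/2) = [0.06187·352.7/0.201 + 4.76]·(0.6092·9.56²/2) = [108.6 + 4.76]·27.84 = 3155 Pa.
ΔP = 3155 Pa = 3.155 kPa.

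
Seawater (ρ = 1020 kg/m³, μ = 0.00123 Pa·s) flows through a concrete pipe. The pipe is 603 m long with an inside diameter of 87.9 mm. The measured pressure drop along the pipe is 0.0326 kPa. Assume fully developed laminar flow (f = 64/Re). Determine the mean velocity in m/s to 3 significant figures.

V ≈ 0.0106 m/s

For laminar flow, f = 64/Re with Re = ρVD/μ, so Darcy-Weisbach reduces to ΔP = 32μLV/D². Solving for V: V = ΔP·D²/(32μL) = 32.6·(0.0879)²/(32·0.00123·603) = 0.01061 m/s.
Check: Re = ρVD/μ = 1020·0.01061·0.0879/0.00123 = 773.6 < 2300, so the laminar assumption holds.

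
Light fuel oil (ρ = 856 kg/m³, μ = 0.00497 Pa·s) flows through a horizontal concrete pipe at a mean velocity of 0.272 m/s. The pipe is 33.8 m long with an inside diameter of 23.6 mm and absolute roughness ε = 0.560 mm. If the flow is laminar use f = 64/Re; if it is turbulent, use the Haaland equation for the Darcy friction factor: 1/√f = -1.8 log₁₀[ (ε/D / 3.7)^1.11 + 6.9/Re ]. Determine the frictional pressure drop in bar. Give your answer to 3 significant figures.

ΔP ≈ 0.0263 bar

Reynolds number Re = ρVD/μ = 856 · 0.272 · 0.0236 / 0.00497 = 1106.
Re < 2300 → laminar flow, so f = 64/Re = 64/1106 = 0.05789 (the turbulent correlation is not needed).
Darcy-Weisbach: ΔP = f(L/D)(ρV²/2) = 0.05789·(33.8/0.0236)·(856·0.272²/2) = 0.05789·1432·31.67 = 2625 Pa.
ΔP = 2625 Pa = 0.0263 bar.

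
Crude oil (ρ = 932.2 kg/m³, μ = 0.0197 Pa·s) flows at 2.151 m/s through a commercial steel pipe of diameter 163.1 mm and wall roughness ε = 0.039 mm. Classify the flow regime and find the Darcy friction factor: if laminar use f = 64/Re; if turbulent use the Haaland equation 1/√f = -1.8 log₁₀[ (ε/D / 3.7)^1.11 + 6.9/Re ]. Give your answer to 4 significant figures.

f ≈ 0.02736

Re = ρVD/μ = 932.2·2.151·0.1631/0.0197 = 1.66e+04.
Re > 4000 → turbulent. ε/D = 3.9e-05/0.1631 = 0.000239; Haaland: 1/√f = -1.8 log₁₀[2.24e-05 + 0.000416] = 6.045, so f = 0.02736.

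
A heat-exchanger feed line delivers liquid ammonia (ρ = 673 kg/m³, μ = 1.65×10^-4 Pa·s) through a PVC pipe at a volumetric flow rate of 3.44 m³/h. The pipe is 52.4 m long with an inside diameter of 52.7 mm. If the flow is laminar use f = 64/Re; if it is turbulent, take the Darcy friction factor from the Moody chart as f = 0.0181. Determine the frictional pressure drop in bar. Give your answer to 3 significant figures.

ΔP ≈ 0.0116 bar

Q = 3.44 m³/h = 3.44/3600 = 0.0009556 m³/s.
Cross-sectional area A = πD²/4 = π(0.0527)²/4 = 0.002181 m²; mean velocity V = Q/A = 0.0009556/0.002181 = 0.4381 m/s.
Reynolds number Re = ρVD/μ = 673 · 0.4381 · 0.0527 / 0.000165 = 9.416e+04.
Re > 4000 → turbulent; use the Moody-chart value f = 0.0181.
Darcy-Weisbach: ΔP = f(L/D)(ρV²/2) = 0.0181·(52.4/0.0527)·(673·0.4381²/2) = 0.0181·994.3·64.58 = 1162 Pa.
ΔP = 1162 Pa = 0.0116 bar.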